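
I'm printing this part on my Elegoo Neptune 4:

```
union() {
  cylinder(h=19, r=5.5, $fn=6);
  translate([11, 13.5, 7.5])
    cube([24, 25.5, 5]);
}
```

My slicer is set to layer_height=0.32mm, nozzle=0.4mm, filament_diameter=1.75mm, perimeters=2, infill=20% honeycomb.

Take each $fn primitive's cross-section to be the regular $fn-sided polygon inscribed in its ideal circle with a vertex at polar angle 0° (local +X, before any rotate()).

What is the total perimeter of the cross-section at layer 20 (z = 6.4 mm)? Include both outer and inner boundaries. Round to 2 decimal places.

33.00 mm

At z = 6.4 mm: the cylinder: section is a regular 6-gon, circumradius r=5.5 (perimeter = 2·6·5.500·sin(180°/6) = 33.00 mm); the cube at (11, 13.5) does not reach this height (z outside [7.5, 12.5]); Taking the union: only the r=5.5 cylinder is present, so the union is just that shape — boundary = 33.00 mm. Overall, the cross-section is a single solid region. Total boundary length (outer) = 33.00 mm.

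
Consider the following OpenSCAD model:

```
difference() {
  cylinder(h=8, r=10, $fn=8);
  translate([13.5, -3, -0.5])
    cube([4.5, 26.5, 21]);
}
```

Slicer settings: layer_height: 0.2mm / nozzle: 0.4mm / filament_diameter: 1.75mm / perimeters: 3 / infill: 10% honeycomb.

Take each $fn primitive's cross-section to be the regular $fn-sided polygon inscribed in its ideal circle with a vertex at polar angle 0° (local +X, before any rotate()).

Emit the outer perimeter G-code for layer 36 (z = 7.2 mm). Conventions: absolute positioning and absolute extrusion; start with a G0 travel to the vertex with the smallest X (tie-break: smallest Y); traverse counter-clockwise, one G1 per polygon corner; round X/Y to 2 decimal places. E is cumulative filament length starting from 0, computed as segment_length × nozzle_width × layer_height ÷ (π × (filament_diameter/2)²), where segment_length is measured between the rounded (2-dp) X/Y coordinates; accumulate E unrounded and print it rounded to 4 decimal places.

At z = 7.2 mm: the cylinder: section is a regular 8-gon, circumradius r=10; the 4.5×26.5 cube at (13.5, -3) contributes its full rectangle; Taking the first minus the rest: starting from the r=10 cylinder, the 4.5×26.5 cube at (13.5, -3) misses the remaining region (no effect) — 1 connected region. The outline is a single polygon with 8 vertices. Extrusion per mm of travel: 0.4 × 0.2 / (π × 0.875²) = 0.033260. Accumulating E over each segment gives final E = 2.0363.

G0 X-10.00 Y0.00 Z7.20
G1 X-7.07 Y-7.07 E0.2545
G1 X0.00 Y-10.00 E0.5091
G1 X7.07 Y-7.07 E0.7636
G1 X10.00 Y0.00 E1.0182
G1 X7.07 Y7.07 E1.2727
G1 X0.00 Y10.00 E1.5273
G1 X-7.07 Y7.07 E1.7818
G1 X-10.00 Y0.00 E2.0363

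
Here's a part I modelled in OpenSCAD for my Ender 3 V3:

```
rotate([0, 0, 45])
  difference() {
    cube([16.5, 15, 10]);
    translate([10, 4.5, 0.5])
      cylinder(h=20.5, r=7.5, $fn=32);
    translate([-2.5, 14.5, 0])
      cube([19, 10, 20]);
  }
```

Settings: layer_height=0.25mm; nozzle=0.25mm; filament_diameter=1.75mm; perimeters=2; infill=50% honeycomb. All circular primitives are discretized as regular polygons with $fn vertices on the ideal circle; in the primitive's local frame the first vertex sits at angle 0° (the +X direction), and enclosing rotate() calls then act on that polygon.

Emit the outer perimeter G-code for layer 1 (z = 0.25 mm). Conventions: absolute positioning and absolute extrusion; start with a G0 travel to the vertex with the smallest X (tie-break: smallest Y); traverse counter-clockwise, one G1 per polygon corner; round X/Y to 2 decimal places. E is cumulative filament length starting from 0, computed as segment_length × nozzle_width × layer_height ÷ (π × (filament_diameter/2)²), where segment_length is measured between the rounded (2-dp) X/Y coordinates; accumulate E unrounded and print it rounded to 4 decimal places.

At z = 0.25 mm: the cube (footprint 16.5×15) is included at this height; the cylinder at (10, 4.5) is not intersected at this z (z outside [0.5, 21]); the 19×10 cube at (-2.5, 14.5) contributes its full rectangle; Subtracting the remaining from the first: starting from the 16.5×15 cube, the 19×10 cube at (-2.5, 14.5) partially overlaps it — only the 8.25 mm² overlap (of its 190.00 mm²) is removed, clipping the outline — 1 connected region; (whole slice rotated 45° about Z — lengths, areas and connectivity unchanged). The outline is a single polygon with 4 vertices. Extrusion per mm of travel: 0.25 × 0.25 / (π × 0.875²) = 0.025984. Accumulating E over each segment gives final E = 1.6110.

G0 X-10.25 Y10.25 Z0.25
G1 X0.00 Y0.00 E0.3767
G1 X11.67 Y11.67 E0.8055
G1 X1.41 Y21.92 E1.1824
G1 X-10.25 Y10.25 E1.6110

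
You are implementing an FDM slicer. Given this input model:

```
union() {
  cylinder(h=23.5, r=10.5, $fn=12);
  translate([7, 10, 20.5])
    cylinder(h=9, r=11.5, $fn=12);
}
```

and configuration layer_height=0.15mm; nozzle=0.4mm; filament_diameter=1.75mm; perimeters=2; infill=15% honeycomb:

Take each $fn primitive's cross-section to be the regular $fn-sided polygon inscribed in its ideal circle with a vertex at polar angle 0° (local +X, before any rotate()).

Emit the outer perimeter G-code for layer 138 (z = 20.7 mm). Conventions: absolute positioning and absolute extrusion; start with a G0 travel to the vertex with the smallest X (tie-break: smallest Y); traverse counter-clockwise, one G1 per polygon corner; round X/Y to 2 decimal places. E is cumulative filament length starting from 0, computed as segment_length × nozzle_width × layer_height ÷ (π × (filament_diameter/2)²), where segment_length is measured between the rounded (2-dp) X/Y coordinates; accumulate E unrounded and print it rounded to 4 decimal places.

G0 X-10.50 Y0.00 Z20.70
G1 X-9.09 Y-5.25 E0.1356
G1 X-5.25 Y-9.09 E0.2711
G1 X0.00 Y-10.50 E0.4067
G1 X5.25 Y-9.09 E0.5423
G1 X9.09 Y-5.25 E0.6777
G1 X10.34 Y-0.61 E0.7976
G1 X12.75 Y0.04 E0.8599
G1 X16.96 Y4.25 E1.0084
G1 X18.50 Y10.00 E1.1569
G1 X16.96 Y15.75 E1.3054
G1 X12.75 Y19.96 E1.4539
G1 X7.00 Y21.50 E1.6024
G1 X1.25 Y19.96 E1.7509
G1 X-2.96 Y15.75 E1.8994
G1 X-4.50 Y10.00 E2.0479
G1 X-4.32 Y9.34 E2.0649
G1 X-5.25 Y9.09 E2.0890
G1 X-9.09 Y5.25 E2.2244
G1 X-10.50 Y0.00 E2.3600

At z = 20.7 mm: the cylinder: section is a regular 12-gon, circumradius r=10.5; the cylinder at (7, 10): section is a regular 12-gon, circumradius r=11.5; Merging all regions: the regions partially overlap (shared area 115.04 mm²), so overlapping operands fuse into one piece — 1 connected region. The outline is a single polygon with 19 vertices. Extrusion per mm of travel: 0.4 × 0.15 / (π × 0.875²) = 0.024945. Accumulating E over each segment gives final E = 2.3600.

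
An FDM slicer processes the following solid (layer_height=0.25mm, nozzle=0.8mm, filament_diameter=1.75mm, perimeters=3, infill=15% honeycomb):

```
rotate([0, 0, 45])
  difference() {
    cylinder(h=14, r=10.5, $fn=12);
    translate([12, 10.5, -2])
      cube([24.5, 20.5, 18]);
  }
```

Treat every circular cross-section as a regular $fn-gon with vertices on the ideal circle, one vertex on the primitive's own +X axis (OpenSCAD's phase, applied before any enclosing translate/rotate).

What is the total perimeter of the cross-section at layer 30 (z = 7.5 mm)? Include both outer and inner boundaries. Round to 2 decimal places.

65.22 mm

At z = 7.5 mm: the r=10.5 cylinder contributes a regular 12-gon of circumradius 10.5 (perimeter = 2·12·10.500·sin(180°/12) = 65.22 mm); the cube at (12, 10.5) (footprint 24.5×20.5) is included at this height (perimeter 90.00 mm); Taking the first minus the rest: starting from the r=10.5 cylinder, the 24.5×20.5 cube at (12, 10.5) misses the remaining region (no effect) — boundary = 65.22 mm; (whole slice rotated 45° about Z — lengths, areas and connectivity unchanged). Overall, the cross-section is a single solid region. Total boundary length (outer) = 65.22 mm.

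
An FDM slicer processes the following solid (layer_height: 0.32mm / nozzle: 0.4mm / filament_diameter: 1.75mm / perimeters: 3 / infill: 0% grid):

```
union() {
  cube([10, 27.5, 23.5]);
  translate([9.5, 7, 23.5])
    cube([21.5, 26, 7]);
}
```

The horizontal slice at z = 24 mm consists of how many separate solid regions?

1

At z = 24 mm: the cube does not reach this height (z outside [0, 23.5]); the cube at (9.5, 7) is present — its section is the full 21.5×26 rectangle; Merging all regions: only the 21.5×26 cube at (9.5, 7) is present, so the union is just that shape — 1 connected region. The result has 1 disconnected region.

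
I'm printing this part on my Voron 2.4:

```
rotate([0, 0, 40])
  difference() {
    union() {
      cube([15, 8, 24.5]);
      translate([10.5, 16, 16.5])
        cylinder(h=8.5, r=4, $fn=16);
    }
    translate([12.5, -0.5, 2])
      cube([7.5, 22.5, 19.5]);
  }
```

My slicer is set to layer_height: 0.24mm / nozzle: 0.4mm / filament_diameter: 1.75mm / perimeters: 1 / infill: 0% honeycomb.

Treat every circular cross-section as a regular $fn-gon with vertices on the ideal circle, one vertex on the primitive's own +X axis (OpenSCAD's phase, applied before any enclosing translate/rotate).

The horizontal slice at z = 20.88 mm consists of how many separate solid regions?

2

At z = 20.88 mm: the 15×8 cube contributes its full rectangle; the cylinder at (10.5, 16): section is a regular 16-gon, circumradius r=4; Combining (union): the 2 present regions are separate (no shared area or edge), so areas and boundary lengths simply add and each stays a separate island — 2 connected regions; the 7.5×22.5 cube at (12.5, -0.5) contributes its full rectangle; Taking the first minus the rest: starting from that combined region, the 7.5×22.5 cube at (12.5, -0.5) partially overlaps it — only the 29.39 mm² overlap (of its 168.75 mm²) is removed, clipping the outline — 2 connected regions; (rotated 40° about Z; rotation is an isometry so areas/perimeters/island counts are preserved). The result has 2 disconnected regions.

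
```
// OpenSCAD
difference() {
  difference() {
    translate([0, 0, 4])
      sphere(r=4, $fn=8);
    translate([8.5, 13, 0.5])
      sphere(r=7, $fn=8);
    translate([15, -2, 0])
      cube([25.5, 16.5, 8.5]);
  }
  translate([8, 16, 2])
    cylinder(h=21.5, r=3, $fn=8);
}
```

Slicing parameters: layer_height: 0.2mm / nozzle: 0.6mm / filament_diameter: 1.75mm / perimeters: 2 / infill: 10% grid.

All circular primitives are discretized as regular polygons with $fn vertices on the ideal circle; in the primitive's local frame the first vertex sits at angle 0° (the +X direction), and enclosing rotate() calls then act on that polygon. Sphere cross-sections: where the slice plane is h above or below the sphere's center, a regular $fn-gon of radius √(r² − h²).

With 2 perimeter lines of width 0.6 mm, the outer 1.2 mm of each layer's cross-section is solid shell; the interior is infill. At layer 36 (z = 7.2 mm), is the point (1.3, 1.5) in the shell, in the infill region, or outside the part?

shell

At z = 7.2 mm: the sphere: section is a regular 8-gon, circumradius = √(r²−h²) = √(4²−3.2²) = 2.400; the sphere at (8.5, 13): section is a regular 8-gon, circumradius = √(r²−h²) = √(7²−6.7²) = 2.027; the cube at (15, -2) is present — its section is the full 25.5×16.5 rectangle; Subtracting the remaining from the first: starting from the r=4 sphere, the r=7 sphere at (8.5, 13) misses the remaining region (no effect); the 25.5×16.5 cube at (15, -2) misses the remaining region (no effect) — 1 connected region; the cylinder at (8, 16): section is a regular 8-gon, circumradius r=3; Taking the first minus the rest: starting from that combined region, the r=3 cylinder at (8, 16) misses the remaining region (no effect) — 1 connected region. Overall, the cross-section is a single solid region. The nearest boundary edge runs (0.00, 2.40)→(1.70, 1.70); distance from the point to it = 0.33 mm. The point is inside the cross-section, 0.33 mm from the nearest boundary — within the 1.2 mm shell band (2 × 0.6).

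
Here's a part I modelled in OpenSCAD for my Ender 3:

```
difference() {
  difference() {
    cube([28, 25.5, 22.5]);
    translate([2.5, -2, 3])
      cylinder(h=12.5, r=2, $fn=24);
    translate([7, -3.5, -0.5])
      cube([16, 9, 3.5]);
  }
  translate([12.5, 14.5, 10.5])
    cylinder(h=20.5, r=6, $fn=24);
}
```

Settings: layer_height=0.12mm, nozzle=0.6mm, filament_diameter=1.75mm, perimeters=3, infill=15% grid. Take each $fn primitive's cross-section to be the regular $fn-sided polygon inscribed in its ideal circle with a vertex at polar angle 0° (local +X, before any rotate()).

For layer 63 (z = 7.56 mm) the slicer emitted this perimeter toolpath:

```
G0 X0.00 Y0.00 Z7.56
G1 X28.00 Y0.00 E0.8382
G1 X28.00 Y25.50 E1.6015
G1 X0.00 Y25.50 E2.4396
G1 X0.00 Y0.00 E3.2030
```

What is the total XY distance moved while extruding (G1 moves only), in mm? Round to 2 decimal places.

Sum the Euclidean lengths of each G1 segment: total = 107.00 mm.

107.00 mm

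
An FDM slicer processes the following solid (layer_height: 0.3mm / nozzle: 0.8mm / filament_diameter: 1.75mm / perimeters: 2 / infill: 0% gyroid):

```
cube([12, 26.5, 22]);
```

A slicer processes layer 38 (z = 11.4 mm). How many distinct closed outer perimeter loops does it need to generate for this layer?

1

At z = 11.4 mm: the cube is present — its section is the full 12×26.5 rectangle. The result has 1 disconnected region.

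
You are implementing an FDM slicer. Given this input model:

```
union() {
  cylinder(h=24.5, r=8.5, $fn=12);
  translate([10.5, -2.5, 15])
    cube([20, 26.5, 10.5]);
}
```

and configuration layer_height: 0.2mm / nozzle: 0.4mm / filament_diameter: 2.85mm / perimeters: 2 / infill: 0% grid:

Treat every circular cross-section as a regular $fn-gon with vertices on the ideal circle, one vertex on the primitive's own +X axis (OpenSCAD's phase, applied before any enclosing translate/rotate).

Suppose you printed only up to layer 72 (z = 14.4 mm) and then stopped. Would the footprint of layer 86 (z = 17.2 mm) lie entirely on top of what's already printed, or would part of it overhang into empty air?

Compare the two slices. At z = 14.4: the cylinder: section is a regular 12-gon, circumradius r=8.5 (area = (12/2)·8.500²·sin(360°/12) = 216.75 mm²); the cube at (10.5, -2.5) does not reach this height (z outside [15, 25.5]); Taking the union: only the r=8.5 cylinder is present, so the union is just that shape — area = 216.75 mm². At z = 17.2: the cylinder: section is a regular 12-gon, circumradius r=8.5 (area = (12/2)·8.500²·sin(360°/12) = 216.75 mm²); the 20×26.5 cube at (10.5, -2.5) contributes its full rectangle (area 530.00 mm²); Merging all regions: the 2 present regions are separate (no shared area or edge), so areas and boundary lengths simply add and each stays a separate island — area = 746.75 mm². Checking containment: at z = 17.2 the cross-section extends beyond the z = 14.4 cross-section by about 530.00 mm².

part overhangs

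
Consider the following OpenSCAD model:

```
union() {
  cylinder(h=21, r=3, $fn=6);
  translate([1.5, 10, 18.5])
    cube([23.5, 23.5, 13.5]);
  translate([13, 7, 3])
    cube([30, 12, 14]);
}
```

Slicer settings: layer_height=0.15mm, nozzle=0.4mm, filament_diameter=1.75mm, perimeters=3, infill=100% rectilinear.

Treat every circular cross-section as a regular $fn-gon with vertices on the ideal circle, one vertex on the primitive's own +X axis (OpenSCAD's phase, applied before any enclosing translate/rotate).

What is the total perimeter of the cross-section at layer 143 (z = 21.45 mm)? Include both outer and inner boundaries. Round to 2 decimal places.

At z = 21.45 mm: the cylinder does not reach this height (z outside [0, 21]); the cube at (1.5, 10) (footprint 23.5×23.5) is included at this height (perimeter 94.00 mm); the cube at (13, 7) is not intersected at this z (z outside [3, 17]); Taking the union: only the 23.5×23.5 cube at (1.5, 10) is present, so the union is just that shape — boundary = 94.00 mm. Overall, the cross-section is a single solid region. Total boundary length (outer) = 94.00 mm.

94.00 mm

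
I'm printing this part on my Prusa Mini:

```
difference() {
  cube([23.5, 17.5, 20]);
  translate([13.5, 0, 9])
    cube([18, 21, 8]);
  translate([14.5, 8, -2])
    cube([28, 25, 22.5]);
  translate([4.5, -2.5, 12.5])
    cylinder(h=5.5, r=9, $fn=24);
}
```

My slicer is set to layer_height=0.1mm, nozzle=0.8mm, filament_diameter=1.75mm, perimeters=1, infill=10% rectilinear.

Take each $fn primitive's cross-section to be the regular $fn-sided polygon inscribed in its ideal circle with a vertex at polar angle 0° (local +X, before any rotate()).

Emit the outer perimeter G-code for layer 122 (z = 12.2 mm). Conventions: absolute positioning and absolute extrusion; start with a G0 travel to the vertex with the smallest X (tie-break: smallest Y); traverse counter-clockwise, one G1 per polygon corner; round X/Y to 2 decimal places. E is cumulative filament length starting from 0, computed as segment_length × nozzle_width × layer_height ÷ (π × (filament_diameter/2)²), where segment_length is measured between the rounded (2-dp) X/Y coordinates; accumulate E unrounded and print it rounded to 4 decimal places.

At z = 12.2 mm: the cube is present — its section is the full 23.5×17.5 rectangle; the cube at (13.5, 0) is present — its section is the full 18×21 rectangle; the cube at (14.5, 8) (footprint 28×25) is included at this height; the cylinder at (4.5, -2.5) does not reach this height (z outside [12.5, 18]); Subtracting the remaining from the first: starting from the 23.5×17.5 cube, the 18×21 cube at (13.5, 0) partially overlaps it — only the 175.00 mm² overlap (of its 378.00 mm²) is removed, clipping the outline; the 28×25 cube at (14.5, 8) misses the remaining region (no effect) — 1 connected region. The outline is a single polygon with 4 vertices. Extrusion per mm of travel: 0.8 × 0.1 / (π × 0.875²) = 0.033260. Accumulating E over each segment gives final E = 2.0621.

G0 X0.00 Y0.00 Z12.20
G1 X13.50 Y0.00 E0.4490
G1 X13.50 Y17.50 E1.0311
G1 X0.00 Y17.50 E1.4801
G1 X0.00 Y0.00 E2.0621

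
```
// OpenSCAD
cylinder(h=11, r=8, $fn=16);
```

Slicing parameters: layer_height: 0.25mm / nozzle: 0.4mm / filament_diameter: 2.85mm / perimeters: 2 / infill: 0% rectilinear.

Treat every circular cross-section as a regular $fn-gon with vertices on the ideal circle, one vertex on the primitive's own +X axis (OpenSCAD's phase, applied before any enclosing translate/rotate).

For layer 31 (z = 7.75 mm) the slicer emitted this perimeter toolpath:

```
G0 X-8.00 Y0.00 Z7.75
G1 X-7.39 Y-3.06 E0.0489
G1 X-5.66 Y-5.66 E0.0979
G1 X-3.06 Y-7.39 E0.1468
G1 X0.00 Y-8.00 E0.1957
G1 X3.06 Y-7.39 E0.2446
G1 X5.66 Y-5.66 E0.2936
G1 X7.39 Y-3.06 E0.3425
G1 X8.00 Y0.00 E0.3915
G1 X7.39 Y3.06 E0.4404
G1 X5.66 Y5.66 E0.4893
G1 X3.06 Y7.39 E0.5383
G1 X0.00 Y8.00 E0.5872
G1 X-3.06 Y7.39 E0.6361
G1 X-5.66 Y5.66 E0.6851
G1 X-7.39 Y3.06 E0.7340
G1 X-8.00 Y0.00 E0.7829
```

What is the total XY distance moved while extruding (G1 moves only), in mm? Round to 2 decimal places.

49.95 mm

Sum the Euclidean lengths of each G1 segment: total = 49.95 mm.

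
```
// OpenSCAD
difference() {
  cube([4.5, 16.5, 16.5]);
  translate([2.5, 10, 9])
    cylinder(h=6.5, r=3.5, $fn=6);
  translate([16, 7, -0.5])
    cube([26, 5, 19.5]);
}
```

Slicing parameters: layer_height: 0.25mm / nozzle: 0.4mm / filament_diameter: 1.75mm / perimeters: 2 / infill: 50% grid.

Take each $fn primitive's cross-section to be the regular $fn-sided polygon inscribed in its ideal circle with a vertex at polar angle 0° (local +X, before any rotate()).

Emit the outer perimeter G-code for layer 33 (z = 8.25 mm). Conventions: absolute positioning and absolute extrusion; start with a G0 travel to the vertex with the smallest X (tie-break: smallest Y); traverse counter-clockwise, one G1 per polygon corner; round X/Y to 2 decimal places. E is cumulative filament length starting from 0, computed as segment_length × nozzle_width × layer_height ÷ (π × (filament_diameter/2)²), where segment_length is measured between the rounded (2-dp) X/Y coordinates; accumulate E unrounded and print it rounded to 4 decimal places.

G0 X0.00 Y0.00 Z8.25
G1 X4.50 Y0.00 E0.1871
G1 X4.50 Y16.50 E0.8731
G1 X0.00 Y16.50 E1.0602
G1 X0.00 Y0.00 E1.7462

At z = 8.25 mm: the 4.5×16.5 cube contributes its full rectangle; the cylinder at (2.5, 10) is not intersected at this z (z outside [9, 15.5]); the 26×5 cube at (16, 7) contributes its full rectangle; Subtracting the remaining from the first: starting from the 4.5×16.5 cube, the 26×5 cube at (16, 7) misses the remaining region (no effect) — 1 connected region. The outline is a single polygon with 4 vertices. Extrusion per mm of travel: 0.4 × 0.25 / (π × 0.875²) = 0.041575. Accumulating E over each segment gives final E = 1.7462.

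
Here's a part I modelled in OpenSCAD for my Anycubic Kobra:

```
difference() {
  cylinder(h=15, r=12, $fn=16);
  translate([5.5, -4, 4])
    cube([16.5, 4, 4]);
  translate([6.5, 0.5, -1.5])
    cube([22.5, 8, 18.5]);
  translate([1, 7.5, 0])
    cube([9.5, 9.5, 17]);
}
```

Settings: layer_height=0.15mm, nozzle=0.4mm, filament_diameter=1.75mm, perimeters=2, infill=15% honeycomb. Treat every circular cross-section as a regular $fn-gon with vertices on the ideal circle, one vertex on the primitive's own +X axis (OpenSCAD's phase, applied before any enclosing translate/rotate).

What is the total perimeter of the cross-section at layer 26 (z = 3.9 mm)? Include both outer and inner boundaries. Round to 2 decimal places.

At z = 3.9 mm: the cylinder: section is a regular 16-gon, circumradius r=12 (perimeter = 2·16·12.000·sin(180°/16) = 74.91 mm); the cube at (5.5, -4) is not intersected at this z (z outside [4, 8]); the 22.5×8 cube at (6.5, 0.5) contributes its full rectangle (perimeter 61.00 mm); the cube at (1, 7.5) is present — its section is the full 9.5×9.5 rectangle (perimeter 38.00 mm); Subtracting the remaining from the first: starting from the r=12 cylinder, the 22.5×8 cube at (6.5, 0.5) partially overlaps it — only the 33.26 mm² overlap (of its 180.00 mm²) is removed, clipping the outline; the 9.5×9.5 cube at (1, 7.5) partially overlaps it — only the 21.08 mm² overlap (of its 90.25 mm²) is removed, clipping the outline — boundary = 79.92 mm. Overall, the cross-section is a single solid region. Total boundary length (outer) = 79.92 mm.

79.92 mm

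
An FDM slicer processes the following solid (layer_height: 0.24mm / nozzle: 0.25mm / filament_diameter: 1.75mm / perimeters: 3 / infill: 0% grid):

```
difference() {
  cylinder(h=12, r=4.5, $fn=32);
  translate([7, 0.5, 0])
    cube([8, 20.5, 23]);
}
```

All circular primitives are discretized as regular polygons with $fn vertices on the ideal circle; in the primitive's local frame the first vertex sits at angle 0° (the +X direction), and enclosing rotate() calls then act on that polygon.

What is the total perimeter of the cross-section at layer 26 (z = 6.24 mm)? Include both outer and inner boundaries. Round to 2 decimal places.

At z = 6.24 mm: the cylinder: section is a regular 32-gon, circumradius r=4.5 (perimeter = 2·32·4.500·sin(180°/32) = 28.23 mm); the cube at (7, 0.5) (footprint 8×20.5) is included at this height (perimeter 57.00 mm); Subtracting the remaining from the first: starting from the r=4.5 cylinder, the 8×20.5 cube at (7, 0.5) misses the remaining region (no effect) — boundary = 28.23 mm. Overall, the cross-section is a single solid region. Total boundary length (outer) = 28.23 mm.

28.23 mm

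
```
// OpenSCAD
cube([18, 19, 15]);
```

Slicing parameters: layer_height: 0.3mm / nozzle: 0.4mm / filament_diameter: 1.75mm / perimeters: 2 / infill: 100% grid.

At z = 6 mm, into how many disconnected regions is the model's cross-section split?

1

At z = 6 mm: the cube (footprint 18×19) is included at this height. The result has 1 disconnected region.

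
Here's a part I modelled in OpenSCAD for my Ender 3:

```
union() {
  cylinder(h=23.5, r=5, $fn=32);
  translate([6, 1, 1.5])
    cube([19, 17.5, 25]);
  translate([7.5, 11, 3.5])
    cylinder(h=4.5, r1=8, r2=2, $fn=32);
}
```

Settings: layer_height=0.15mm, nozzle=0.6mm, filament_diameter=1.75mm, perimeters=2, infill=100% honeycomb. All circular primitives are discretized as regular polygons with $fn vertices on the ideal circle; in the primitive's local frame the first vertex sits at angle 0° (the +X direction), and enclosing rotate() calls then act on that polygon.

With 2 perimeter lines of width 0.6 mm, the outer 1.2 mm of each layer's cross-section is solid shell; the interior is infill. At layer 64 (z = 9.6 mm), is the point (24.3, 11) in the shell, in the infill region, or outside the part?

shell

At z = 9.6 mm: the r=5 cylinder gives a regular 32-gon of circumradius 5 (constant along its height); the cube at (6, 1) (footprint 19×17.5) is included at this height; the cone at (7.5, 11) does not reach this height (z outside [3.5, 8]); Combining (union): the 2 present regions are separate (no shared area or edge), so areas and boundary lengths simply add and each stays a separate island — 2 connected regions. Overall, the cross-section has 2 separate islands. The nearest boundary edge runs (25.00, 18.50)→(25.00, 1.00); distance from the point to it = 0.70 mm. (Shell/infill is judged within the island containing the point — the largest one.) The point is inside the cross-section, 0.70 mm from the nearest boundary — within the 1.2 mm shell band (2 × 0.6).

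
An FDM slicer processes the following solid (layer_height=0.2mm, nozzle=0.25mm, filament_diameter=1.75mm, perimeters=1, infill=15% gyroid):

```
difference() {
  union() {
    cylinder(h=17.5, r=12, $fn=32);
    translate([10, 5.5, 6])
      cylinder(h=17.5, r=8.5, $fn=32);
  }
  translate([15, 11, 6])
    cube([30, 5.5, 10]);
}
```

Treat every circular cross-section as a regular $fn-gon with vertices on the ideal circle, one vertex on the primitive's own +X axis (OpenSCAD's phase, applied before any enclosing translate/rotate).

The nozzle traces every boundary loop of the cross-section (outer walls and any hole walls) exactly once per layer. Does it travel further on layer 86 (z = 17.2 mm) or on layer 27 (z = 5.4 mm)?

Layer 86 (z = 17.2): the cylinder: section is a regular 32-gon, circumradius r=12 (perimeter = 2·32·12.000·sin(180°/32) = 75.28 mm); the r=8.5 cylinder at (10, 5.5) gives a regular 32-gon of circumradius 8.5 (constant along its height) (perimeter = 2·32·8.500·sin(180°/32) = 53.32 mm); Combining (union): the regions partially overlap (shared area 104.38 mm²), so the edge portions inside another operand are dropped and the merged outline is re-measured after clipping — boundary = 89.44 mm; the cube at (15, 11) is not intersected at this z (z outside [6, 16]); After the difference (first − rest): none of the subtracted shapes is present at this height, so that combined region is unchanged — boundary = 89.44 mm. So its perimeter = 89.44 mm. Layer 27 (z = 5.4): the r=12 cylinder gives a regular 32-gon of circumradius 12 (constant along its height) (perimeter = 2·32·12.000·sin(180°/32) = 75.28 mm); the cylinder at (10, 5.5) does not reach this height (z outside [6, 23.5]); Taking the union: only the r=12 cylinder is present, so the union is just that shape — boundary = 75.28 mm; the cube at (15, 11) is not intersected at this z (z outside [6, 16]); After the difference (first − rest): none of the subtracted shapes is present at this height, so the result so far is unchanged — boundary = 75.28 mm. So its perimeter = 75.28 mm. Layer 86 is larger (89.44 vs 75.28 mm).

layer 86 (z = 17.2 mm)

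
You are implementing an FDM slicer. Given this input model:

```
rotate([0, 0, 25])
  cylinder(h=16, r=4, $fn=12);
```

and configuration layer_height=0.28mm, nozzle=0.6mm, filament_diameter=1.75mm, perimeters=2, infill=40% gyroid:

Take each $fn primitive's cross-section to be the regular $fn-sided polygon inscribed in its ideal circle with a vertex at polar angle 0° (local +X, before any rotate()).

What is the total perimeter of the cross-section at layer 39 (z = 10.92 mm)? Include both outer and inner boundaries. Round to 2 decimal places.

At z = 10.92 mm: the r=4 cylinder contributes a regular 12-gon of circumradius 4 (perimeter = 2·12·4.000·sin(180°/12) = 24.85 mm); (rotated 25° about Z; rotation is an isometry so areas/perimeters/island counts are preserved). Overall, the cross-section is a single solid region. Total boundary length (outer) = 24.85 mm.

24.85 mm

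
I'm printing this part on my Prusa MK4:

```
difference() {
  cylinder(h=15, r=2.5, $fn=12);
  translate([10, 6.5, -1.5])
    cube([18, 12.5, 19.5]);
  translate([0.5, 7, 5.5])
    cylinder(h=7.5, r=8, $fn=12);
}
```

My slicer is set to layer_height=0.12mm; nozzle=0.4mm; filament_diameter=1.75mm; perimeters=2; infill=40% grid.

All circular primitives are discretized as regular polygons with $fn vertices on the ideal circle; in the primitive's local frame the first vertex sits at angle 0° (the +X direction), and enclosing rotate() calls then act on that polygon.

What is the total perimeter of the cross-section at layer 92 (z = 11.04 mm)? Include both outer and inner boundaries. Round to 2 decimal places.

At z = 11.04 mm: the r=2.5 cylinder contributes a regular 12-gon of circumradius 2.5 (perimeter = 2·12·2.500·sin(180°/12) = 15.53 mm); the cube at (10, 6.5) (footprint 18×12.5) is included at this height (perimeter 61.00 mm); the cylinder at (0.5, 7): section is a regular 12-gon, circumradius r=8 (perimeter = 2·12·8.000·sin(180°/12) = 49.69 mm); After the difference (first − rest): starting from the r=2.5 cylinder, the 18×12.5 cube at (10, 6.5) misses the remaining region (no effect); the r=8 cylinder at (0.5, 7) partially overlaps it — only the 12.60 mm² overlap (of its 192.00 mm²) is removed, clipping the outline — boundary = 12.01 mm. Overall, the cross-section is a single solid region. Total boundary length (outer) = 12.01 mm.

12.01 mm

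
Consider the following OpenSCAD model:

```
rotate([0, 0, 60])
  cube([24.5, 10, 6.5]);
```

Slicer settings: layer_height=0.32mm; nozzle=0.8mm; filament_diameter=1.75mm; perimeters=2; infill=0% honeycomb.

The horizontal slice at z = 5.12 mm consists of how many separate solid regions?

At z = 5.12 mm: the cube (footprint 24.5×10) is included at this height; (whole slice rotated 60° about Z — lengths, areas and connectivity unchanged). The result has 1 disconnected region.

1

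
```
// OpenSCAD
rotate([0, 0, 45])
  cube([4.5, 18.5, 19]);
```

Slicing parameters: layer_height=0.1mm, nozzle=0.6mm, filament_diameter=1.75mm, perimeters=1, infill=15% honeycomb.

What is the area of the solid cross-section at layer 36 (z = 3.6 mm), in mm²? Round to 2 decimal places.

83.25 mm²

At z = 3.6 mm: the cube (footprint 4.5×18.5) is included at this height (area 83.25 mm²); (whole slice rotated 45° about Z — lengths, areas and connectivity unchanged). Overall, the cross-section is a single solid region. Net area = 83.25 mm².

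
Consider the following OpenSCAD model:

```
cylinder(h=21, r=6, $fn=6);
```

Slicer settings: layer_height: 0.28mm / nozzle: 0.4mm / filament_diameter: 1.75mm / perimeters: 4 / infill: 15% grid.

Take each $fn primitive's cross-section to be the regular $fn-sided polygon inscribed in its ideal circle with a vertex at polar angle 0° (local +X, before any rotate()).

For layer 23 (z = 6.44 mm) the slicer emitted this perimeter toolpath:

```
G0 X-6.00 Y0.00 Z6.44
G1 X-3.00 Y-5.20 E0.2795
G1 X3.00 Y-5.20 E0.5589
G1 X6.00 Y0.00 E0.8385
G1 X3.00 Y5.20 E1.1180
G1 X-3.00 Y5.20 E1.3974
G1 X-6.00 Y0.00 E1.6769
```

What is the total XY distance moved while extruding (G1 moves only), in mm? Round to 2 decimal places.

36.01 mm

Sum the Euclidean lengths of each G1 segment: total = 36.01 mm.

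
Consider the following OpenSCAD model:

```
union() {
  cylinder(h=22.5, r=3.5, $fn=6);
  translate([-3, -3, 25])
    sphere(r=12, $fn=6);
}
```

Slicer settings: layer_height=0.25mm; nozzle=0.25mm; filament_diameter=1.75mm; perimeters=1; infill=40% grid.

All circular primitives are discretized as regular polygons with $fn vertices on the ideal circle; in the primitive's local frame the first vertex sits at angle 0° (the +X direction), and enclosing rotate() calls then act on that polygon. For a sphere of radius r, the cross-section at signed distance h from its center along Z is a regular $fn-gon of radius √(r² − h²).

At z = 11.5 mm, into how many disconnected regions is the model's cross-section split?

At z = 11.5 mm: the r=3.5 cylinder gives a regular 6-gon of circumradius 3.5 (constant along its height); the sphere at (-3, -3) is absent (|z−center|=13.500 > r=12); Taking the union: only the r=3.5 cylinder is present, so the union is just that shape — 1 connected region. The result has 1 disconnected region.

1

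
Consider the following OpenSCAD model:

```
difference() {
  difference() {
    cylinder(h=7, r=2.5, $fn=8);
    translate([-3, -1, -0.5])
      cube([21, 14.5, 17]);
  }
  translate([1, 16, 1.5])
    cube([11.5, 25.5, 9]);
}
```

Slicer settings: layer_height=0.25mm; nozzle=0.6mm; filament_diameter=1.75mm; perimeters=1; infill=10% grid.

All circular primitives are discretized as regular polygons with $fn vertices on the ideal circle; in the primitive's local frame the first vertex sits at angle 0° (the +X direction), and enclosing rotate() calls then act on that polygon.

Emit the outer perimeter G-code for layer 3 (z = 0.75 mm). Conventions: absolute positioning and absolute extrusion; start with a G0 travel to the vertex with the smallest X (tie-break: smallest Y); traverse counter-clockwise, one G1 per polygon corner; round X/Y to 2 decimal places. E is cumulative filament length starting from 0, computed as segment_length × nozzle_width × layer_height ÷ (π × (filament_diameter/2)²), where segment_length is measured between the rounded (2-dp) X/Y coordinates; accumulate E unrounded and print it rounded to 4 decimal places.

At z = 0.75 mm: the r=2.5 cylinder gives a regular 8-gon of circumradius 2.5 (constant along its height); the cube at (-3, -1) (footprint 21×14.5) is included at this height; Subtracting the remaining from the first: starting from the r=2.5 cylinder, the 21×14.5 cube at (-3, -1) partially overlaps it — only the 13.42 mm² overlap (of its 304.50 mm²) is removed, clipping the outline — 1 connected region; the cube at (1, 16) does not reach this height (z outside [1.5, 10.5]); Subtracting the remaining from the first: none of the subtracted shapes is present at this height, so that combined region is unchanged — 1 connected region. The outline is a single polygon with 5 vertices. Extrusion per mm of travel: 0.6 × 0.25 / (π × 0.875²) = 0.062363. Accumulating E over each segment gives final E = 0.6035.

G0 X-2.09 Y-1.00 Z0.75
G1 X-1.77 Y-1.77 E0.0520
G1 X0.00 Y-2.50 E0.1714
G1 X1.77 Y-1.77 E0.2908
G1 X2.09 Y-1.00 E0.3428
G1 X-2.09 Y-1.00 E0.6035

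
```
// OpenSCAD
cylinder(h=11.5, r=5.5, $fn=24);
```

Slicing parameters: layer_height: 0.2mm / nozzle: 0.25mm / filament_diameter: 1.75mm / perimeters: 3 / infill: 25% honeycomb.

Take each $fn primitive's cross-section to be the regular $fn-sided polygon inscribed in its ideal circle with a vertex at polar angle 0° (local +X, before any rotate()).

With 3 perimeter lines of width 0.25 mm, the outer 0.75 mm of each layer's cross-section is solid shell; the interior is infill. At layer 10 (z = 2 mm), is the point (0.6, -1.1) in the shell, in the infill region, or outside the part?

At z = 2 mm: the r=5.5 cylinder gives a regular 24-gon of circumradius 5.5 (constant along its height). Overall, the cross-section is a single solid region. The nearest boundary edge runs (1.42, -5.31)→(2.75, -4.76); distance from the point to it = 4.21 mm. The point is inside the cross-section and 4.21 mm from the nearest boundary — more than the 0.75 mm shell width (3 × 0.25), so it's in the infill interior.

infill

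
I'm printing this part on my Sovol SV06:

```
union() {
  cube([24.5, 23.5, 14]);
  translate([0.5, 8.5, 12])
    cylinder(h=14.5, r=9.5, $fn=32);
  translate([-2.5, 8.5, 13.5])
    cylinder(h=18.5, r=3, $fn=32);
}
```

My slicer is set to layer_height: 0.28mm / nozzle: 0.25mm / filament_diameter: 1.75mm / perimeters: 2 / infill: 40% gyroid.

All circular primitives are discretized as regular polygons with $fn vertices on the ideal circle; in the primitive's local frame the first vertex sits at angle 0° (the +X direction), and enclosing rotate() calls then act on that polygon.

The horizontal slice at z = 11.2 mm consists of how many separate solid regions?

At z = 11.2 mm: the cube is present — its section is the full 24.5×23.5 rectangle; the cylinder at (0.5, 8.5) is not intersected at this z (z outside [12, 26.5]); the cylinder at (-2.5, 8.5) is not intersected at this z (z outside [13.5, 32]); Taking the union: only the 24.5×23.5 cube is present, so the union is just that shape — 1 connected region. The result has 1 disconnected region.

1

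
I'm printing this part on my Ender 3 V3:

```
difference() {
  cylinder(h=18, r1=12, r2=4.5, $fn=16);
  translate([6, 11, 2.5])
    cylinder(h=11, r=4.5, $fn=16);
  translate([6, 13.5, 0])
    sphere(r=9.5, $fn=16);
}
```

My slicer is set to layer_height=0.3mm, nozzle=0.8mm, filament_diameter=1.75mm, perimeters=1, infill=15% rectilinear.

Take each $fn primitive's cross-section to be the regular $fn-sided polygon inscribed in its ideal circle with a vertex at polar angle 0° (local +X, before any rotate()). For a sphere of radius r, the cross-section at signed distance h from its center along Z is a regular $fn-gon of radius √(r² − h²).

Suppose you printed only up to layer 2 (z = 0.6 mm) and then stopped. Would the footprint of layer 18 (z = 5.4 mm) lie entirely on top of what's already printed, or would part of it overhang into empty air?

Compare the two slices. At z = 0.6: the cone contributes a regular 16-gon of circumradius 11.750 (interpolated between r1=12 and r2=4.5 at t=0.033) (area = (16/2)·11.750²·sin(360°/16) = 422.67 mm²); the cylinder at (6, 11) does not reach this height (z outside [2.5, 13.5]); the r=9.5 sphere at (6, 13.5) contributes a regular 16-gon of circumradius √(9.5²−0.6²) = 9.481 (area = (16/2)·9.481²·sin(360°/16) = 275.20 mm²); After the difference (first − rest): starting from the cone (422.67 mm²), the r=9.5 sphere at (6, 13.5) partially overlaps it — only the 62.78 mm² overlap (of its 275.20 mm²) is removed, clipping the outline — area = 359.89 mm². At z = 5.4: the cone: at t=0.300 of its height the radius interpolates to r₁+(r₂−r₁)t = 9.750, giving a regular 16-gon of that circumradius (area = (16/2)·9.750²·sin(360°/16) = 291.03 mm²); the cylinder at (6, 11): section is a regular 16-gon, circumradius r=4.5 (area = (16/2)·4.500²·sin(360°/16) = 61.99 mm²); the r=9.5 sphere at (6, 13.5) contributes a regular 16-gon of circumradius √(9.5²−5.4²) = 7.816 (area = (16/2)·7.816²·sin(360°/16) = 187.03 mm²); After the difference (first − rest): starting from the cone (291.03 mm²), the r=4.5 cylinder at (6, 11) partially overlaps it — only the 6.11 mm² overlap (of its 61.99 mm²) is removed, clipping the outline; the r=9.5 sphere at (6, 13.5) partially overlaps it — only the 9.62 mm² overlap (of its 187.03 mm²) is removed, clipping the outline — area = 275.30 mm². Checking containment: at z = 5.4 the cross-section extends beyond the z = 0.6 cross-section by about 18.40 mm².

part overhangs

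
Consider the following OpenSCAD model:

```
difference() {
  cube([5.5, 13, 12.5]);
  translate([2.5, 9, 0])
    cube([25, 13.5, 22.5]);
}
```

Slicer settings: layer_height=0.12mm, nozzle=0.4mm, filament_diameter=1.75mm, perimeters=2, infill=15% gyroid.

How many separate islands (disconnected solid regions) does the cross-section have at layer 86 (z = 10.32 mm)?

1

At z = 10.32 mm: the cube (footprint 5.5×13) is included at this height; the cube at (2.5, 9) is present — its section is the full 25×13.5 rectangle; After the difference (first − rest): starting from the 5.5×13 cube, the 25×13.5 cube at (2.5, 9) partially overlaps it — only the 12.00 mm² overlap (of its 337.50 mm²) is removed, clipping the outline — 1 connected region. Overall, the cross-section is a single solid region. Island count = 1.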